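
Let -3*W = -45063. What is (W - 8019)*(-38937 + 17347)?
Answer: -151173180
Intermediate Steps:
W = 15021 (W = -⅓*(-45063) = 15021)
(W - 8019)*(-38937 + 17347) = (15021 - 8019)*(-38937 + 17347) = 7002*(-21590) = -151173180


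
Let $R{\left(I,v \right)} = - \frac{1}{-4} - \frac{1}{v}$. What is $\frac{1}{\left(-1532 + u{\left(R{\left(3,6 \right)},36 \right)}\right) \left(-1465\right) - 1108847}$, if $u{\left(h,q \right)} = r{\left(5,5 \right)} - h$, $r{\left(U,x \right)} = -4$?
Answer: $\frac{12}{13698181} \approx 8.7603 \cdot 10^{-7}$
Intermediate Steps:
$R{\left(I,v \right)} = \frac{1}{4} - \frac{1}{v}$ ($R{\left(I,v \right)} = \left(-1\right) \left(- \frac{1}{4}\right) - \frac{1}{v} = \frac{1}{4} - \frac{1}{v}$)
$u{\left(h,q \right)} = -4 - h$
$\frac{1}{\left(-1532 + u{\left(R{\left(3,6 \right)},36 \right)}\right) \left(-1465\right) - 1108847} = \frac{1}{\left(-1532 - \left(4 + \frac{-4 + 6}{4 \cdot 6}\right)\right) \left(-1465\right) - 1108847} = \frac{1}{\left(-1532 - \left(4 + \frac{1}{4} \cdot \frac{1}{6} \cdot 2\right)\right) \left(-1465\right) - 1108847} = \frac{1}{\left(-1532 - \frac{49}{12}\right) \left(-1465\right) - 1108847} = \frac{1}{\left(- \frac{18433}{12}\right) \left(-1465\right) - 1108847} = \frac{1}{\frac{27004345}{12} - 1108847} = \frac{1}{\frac{13698181}{12}} = \frac{12}{13698181}$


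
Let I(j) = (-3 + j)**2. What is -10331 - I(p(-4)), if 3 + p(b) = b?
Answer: -10431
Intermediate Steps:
p(b) = -3 + b
-10331 - I(p(-4)) = -10331 - (-3 + (-3 - 4))**2 = -10331 - (-3 - 7)**2 = -10331 - 1*(-10)**2 = -10331 - 1*100 = -10331 - 100 = -10431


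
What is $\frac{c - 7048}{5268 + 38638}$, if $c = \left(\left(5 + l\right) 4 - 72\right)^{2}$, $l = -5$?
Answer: $- \frac{932}{21953} \approx -0.042454$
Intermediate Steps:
$c = 5184$ ($c = \left(\left(5 - 5\right) 4 - 72\right)^{2} = \left(0 \cdot 4 - 72\right)^{2} = \left(0 - 72\right)^{2} = \left(-72\right)^{2} = 5184$)
$\frac{c - 7048}{5268 + 38638} = \frac{5184 - 7048}{5268 + 38638} = - \frac{1864}{43906} = \left(-1864\right) \frac{1}{43906} = - \frac{932}{21953}$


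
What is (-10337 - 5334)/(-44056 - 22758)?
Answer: 15671/66814 ≈ 0.23455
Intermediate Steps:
(-10337 - 5334)/(-44056 - 22758) = -15671/(-66814) = -15671*(-1/66814) = 15671/66814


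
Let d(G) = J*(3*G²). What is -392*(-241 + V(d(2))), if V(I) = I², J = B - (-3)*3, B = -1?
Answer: -3518200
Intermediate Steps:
J = 8 (J = -1 - (-3)*3 = -1 - 1*(-9) = -1 + 9 = 8)
d(G) = 24*G² (d(G) = 8*(3*G²) = 24*G²)
-392*(-241 + V(d(2))) = -392*(-241 + (24*2²)²) = -392*(-241 + (24*4)²) = -392*(-241 + 96²) = -392*(-241 + 9216) = -392*8975 = -3518200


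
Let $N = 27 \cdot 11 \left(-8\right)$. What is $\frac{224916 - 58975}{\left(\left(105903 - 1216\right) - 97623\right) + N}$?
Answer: $\frac{165941}{4688} \approx 35.397$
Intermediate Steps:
$N = -2376$ ($N = 297 \left(-8\right) = -2376$)
$\frac{224916 - 58975}{\left(\left(105903 - 1216\right) - 97623\right) + N} = \frac{224916 - 58975}{\left(\left(105903 - 1216\right) - 97623\right) - 2376} = \frac{165941}{\left(104687 - 97623\right) - 2376} = \frac{165941}{7064 - 2376} = \frac{165941}{4688}$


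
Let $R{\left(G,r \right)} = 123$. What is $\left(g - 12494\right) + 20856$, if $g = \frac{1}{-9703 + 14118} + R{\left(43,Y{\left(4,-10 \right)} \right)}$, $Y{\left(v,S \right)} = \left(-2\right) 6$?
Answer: $\frac{37461276}{4415} \approx 8485.0$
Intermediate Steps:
$Y{\left(v,S \right)} = -12$
$g = \frac{543046}{4415}$ ($g = \frac{1}{-9703 + 14118} + 123 = \frac{1}{4415} + 123 = \frac{543046}{4415} \approx 123.0$)
$\left(g - 12494\right) + 20856 = \left(\frac{543046}{4415} - 12494\right) + 20856 = - \frac{54617964}{4415} + 20856 = \frac{37461276}{4415}$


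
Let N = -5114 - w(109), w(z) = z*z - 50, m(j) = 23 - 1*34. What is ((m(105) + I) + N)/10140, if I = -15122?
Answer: -16039/5070 ≈ -3.1635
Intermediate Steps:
m(j) = -11 (m(j) = 23 - 34 = -11)
w(z) = -50 + z² (w(z) = z² - 50 = -50 + z²)
N = -16945 (N = -5114 - (-50 + 109²) = -5114 - (-50 + 11881) = -5114 - 1*11831 = -5114 - 11831 = -16945)
((m(105) + I) + N)/10140 = ((-11 - 15122) - 16945)/10140 = (-15133 - 16945)*(1/10140) = -32078*1/10140 = -16039/5070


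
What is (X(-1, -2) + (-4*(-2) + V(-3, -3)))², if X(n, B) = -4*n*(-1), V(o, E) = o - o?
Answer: 16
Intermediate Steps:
V(o, E) = 0
X(n, B) = 4*n
(X(-1, -2) + (-4*(-2) + V(-3, -3)))² = (4*(-1) + (-4*(-2) + 0))² = (-4 + (8 + 0))² = (-4 + 8)² = 4² = 16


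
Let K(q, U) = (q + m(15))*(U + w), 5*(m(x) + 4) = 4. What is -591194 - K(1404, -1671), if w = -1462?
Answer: 18987562/5 ≈ 3.7975e+6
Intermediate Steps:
m(x) = -16/5 (m(x) = -4 + (⅕)*4 = -4 + ⅘ = -16/5)
K(q, U) = (-1462 + U)*(-16/5 + q) (K(q, U) = (q - 16/5)*(U - 1462) = (-16/5 + q)*(-1462 + U) = (-1462 + U)*(-16/5 + q))
-591194 - K(1404, -1671) = -591194 - (23392/5 - 1462*1404 - 16/5*(-1671) - 1671*1404) = -591194 - (23392/5 - 2052648 + 26736/5 - 2346084) = -591194 - 1*(-21943532/5) = -591194 + 21943532/5 = 18987562/5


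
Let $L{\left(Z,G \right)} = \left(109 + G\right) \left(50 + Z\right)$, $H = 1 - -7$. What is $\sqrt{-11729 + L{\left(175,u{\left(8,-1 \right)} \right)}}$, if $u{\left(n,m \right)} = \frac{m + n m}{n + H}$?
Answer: $\frac{\sqrt{202711}}{4} \approx 112.56$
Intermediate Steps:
$H = 8$ ($H = 1 + 7 = 8$)
$u{\left(n,m \right)} = \frac{m + m n}{8 + n}$ ($u{\left(n,m \right)} = \frac{m + n m}{n + 8} = \frac{m + m n}{8 + n}$)
$L{\left(Z,G \right)} = \left(50 + Z\right) \left(109 + G\right)$
$\sqrt{-11729 + L{\left(175,u{\left(8,-1 \right)} \right)}} = \sqrt{-11729 + \left(5450 + 50 \left(- \frac{1 + 8}{8 + 8}\right) + 109 \cdot 175 + - \frac{1 + 8}{8 + 8} \cdot 175\right)} = \sqrt{-11729 + \left(5450 + 50 \left(\left(-1\right) \frac{1}{16} \cdot 9\right) + 19075 + \left(-1\right) \frac{1}{16} \cdot 9 \cdot 175\right)} = \sqrt{-11729 + \left(5450 + 50 \left(- \frac{9}{16}\right) + 19075 - \frac{1575}{16}\right)} = \sqrt{-11729 + \left(5450 - \frac{225}{8} + 19075 - \frac{1575}{16}\right)} = \sqrt{-11729 + \frac{390375}{16}} = \sqrt{\frac{202711}{16}} = \frac{\sqrt{202711}}{4}$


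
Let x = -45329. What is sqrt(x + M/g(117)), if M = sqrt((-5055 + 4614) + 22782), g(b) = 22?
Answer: sqrt(-21939236 + 22*sqrt(22341))/22 ≈ 212.89*I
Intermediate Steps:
M = sqrt(22341) (M = sqrt(-441 + 22782) = sqrt(22341) ≈ 149.47)
sqrt(x + M/g(117)) = sqrt(-45329 + sqrt(22341)/22)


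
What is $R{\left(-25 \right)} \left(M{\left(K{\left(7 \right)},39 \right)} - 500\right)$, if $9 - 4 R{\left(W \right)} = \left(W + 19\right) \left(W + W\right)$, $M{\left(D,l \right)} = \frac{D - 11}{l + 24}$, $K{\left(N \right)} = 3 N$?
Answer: $\frac{1527265}{42} \approx 36363.0$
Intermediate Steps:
$M{\left(D,l \right)} = \frac{-11 + D}{24 + l}$
$R{\left(W \right)} = \frac{9}{4} - \frac{W \left(19 + W\right)}{2}$ ($R{\left(W \right)} = \frac{9}{4} - \frac{\left(W + 19\right) \left(W + W\right)}{4} = \frac{9}{4} - \frac{\left(19 + W\right) 2 W}{4} = \frac{9}{4} - \frac{2 W \left(19 + W\right)}{4} = \frac{9}{4} - \frac{W \left(19 + W\right)}{2}$)
$R{\left(-25 \right)} \left(M{\left(K{\left(7 \right)},39 \right)} - 500\right) = \left(\frac{9}{4} - - \frac{475}{2} - \frac{\left(-25\right)^{2}}{2}\right) \left(\frac{-11 + 3 \cdot 7}{24 + 39} - 500\right) = \left(\frac{9}{4} + \frac{475}{2} - \frac{625}{2}\right) \left(\frac{-11 + 21}{63} - 500\right) = \left(\frac{9}{4} + \frac{475}{2} - \frac{625}{2}\right) \left(\frac{1}{63} \cdot 10 - 500\right) = - \frac{291 \left(\frac{10}{63} - 500\right)}{4} = \left(- \frac{291}{4}\right) \left(- \frac{31490}{63}\right) = \frac{1527265}{42}$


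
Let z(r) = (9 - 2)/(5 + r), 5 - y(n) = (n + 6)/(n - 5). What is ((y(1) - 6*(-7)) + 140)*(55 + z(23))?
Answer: 166855/16 ≈ 10428.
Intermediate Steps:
y(n) = 5 - (6 + n)/(-5 + n) (y(n) = 5 - (n + 6)/(n - 5) = 5 - (6 + n)/(-5 + n))
z(r) = 7/(5 + r)
((y(1) - 6*(-7)) + 140)*(55 + z(23)) = (((-31 + 4*1)/(-5 + 1) - 6*(-7)) + 140)*(55 + 7/(5 + 23)) = (((-31 + 4)/(-4) + 42) + 140)*(55 + 7/28) = ((-¼*(-27) + 42) + 140)*(55 + 7*(1/28)) = ((27/4 + 42) + 140)*(55 + ¼) = (195/4 + 140)*(221/4) = (755/4)*(221/4) = 166855/16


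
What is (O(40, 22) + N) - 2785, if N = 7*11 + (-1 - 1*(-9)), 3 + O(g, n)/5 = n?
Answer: -2605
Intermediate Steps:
O(g, n) = -15 + 5*n
N = 85 (N = 77 + (-1 + 9) = 77 + 8 = 85)
(O(40, 22) + N) - 2785 = ((-15 + 5*22) + 85) - 2785 = ((-15 + 110) + 85) - 2785 = (95 + 85) - 2785 = 180 - 2785 = -2605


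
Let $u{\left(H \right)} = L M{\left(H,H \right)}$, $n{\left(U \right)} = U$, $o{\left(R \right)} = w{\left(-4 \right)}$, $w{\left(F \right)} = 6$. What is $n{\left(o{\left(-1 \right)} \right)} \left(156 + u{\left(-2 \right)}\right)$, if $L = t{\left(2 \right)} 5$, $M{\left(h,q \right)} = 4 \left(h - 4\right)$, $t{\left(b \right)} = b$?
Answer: $-504$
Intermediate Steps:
$o{\left(R \right)} = 6$
$M{\left(h,q \right)} = -16 + 4 h$ ($M{\left(h,q \right)} = 4 \left(-4 + h\right) = -16 + 4 h$)
$L = 10$ ($L = 2 \cdot 5 = 10$)
$u{\left(H \right)} = -160 + 40 H$ ($u{\left(H \right)} = 10 \left(-16 + 4 H\right) = -160 + 40 H$)
$n{\left(o{\left(-1 \right)} \right)} \left(156 + u{\left(-2 \right)}\right) = 6 \left(156 + \left(-160 + 40 \left(-2\right)\right)\right) = 6 \left(156 - 240\right) = 6 \left(-84\right) = -504$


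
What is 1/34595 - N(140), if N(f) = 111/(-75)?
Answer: 256008/172975 ≈ 1.4800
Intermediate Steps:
N(f) = -37/25 (N(f) = 111*(-1/75) = -37/25)
1/34595 - N(140) = 1/34595 - 1*(-37/25) = 1/34595 + 37/25 = 256008/172975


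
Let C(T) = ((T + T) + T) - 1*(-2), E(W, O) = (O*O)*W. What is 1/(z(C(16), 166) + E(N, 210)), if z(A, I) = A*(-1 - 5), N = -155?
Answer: -1/6835800 ≈ -1.4629e-7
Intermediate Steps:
E(W, O) = W*O**2 (E(W, O) = O**2*W = W*O**2)
C(T) = 2 + 3*T (C(T) = (2*T + T) + 2 = 3*T + 2 = 2 + 3*T)
z(A, I) = -6*A (z(A, I) = A*(-6) = -6*A)
1/(z(C(16), 166) + E(N, 210)) = 1/(-6*(2 + 3*16) - 155*210**2) = 1/(-6*(2 + 48) - 155*44100) = 1/(-6*50 - 6835500) = 1/(-300 - 6835500) = 1/(-6835800) = -1/6835800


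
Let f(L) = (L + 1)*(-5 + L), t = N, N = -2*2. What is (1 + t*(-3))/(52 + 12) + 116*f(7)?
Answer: 118797/64 ≈ 1856.2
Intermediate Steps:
N = -4
t = -4
f(L) = (1 + L)*(-5 + L)
(1 + t*(-3))/(52 + 12) + 116*f(7) = (1 - 4*(-3))/(52 + 12) + 116*(-5 + 7**2 - 4*7) = (1 + 12)/64 + 116*(-5 + 49 - 28) = 13*(1/64) + 116*16 = 13/64 + 1856 = 118797/64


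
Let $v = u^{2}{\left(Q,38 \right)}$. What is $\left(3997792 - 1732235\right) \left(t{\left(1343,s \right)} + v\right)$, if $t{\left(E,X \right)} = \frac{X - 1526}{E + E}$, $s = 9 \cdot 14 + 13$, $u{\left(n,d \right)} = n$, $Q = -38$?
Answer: $\frac{8784010803729}{2686} \approx 3.2703 \cdot 10^{9}$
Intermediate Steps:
$v = 1444$ ($v = \left(-38\right)^{2} = 1444$)
$s = 139$ ($s = 126 + 13 = 139$)
$t{\left(E,X \right)} = \frac{-1526 + X}{2 E}$
$\left(3997792 - 1732235\right) \left(t{\left(1343,s \right)} + v\right) = \left(3997792 - 1732235\right) \left(\frac{-1526 + 139}{2 \cdot 1343} + 1444\right) = 2265557 \left(\frac{1}{2} \cdot \frac{1}{1343} \left(-1387\right) + 1444\right) = 2265557 \left(- \frac{1387}{2686} + 1444\right) = 2265557 \cdot \frac{3877197}{2686} = \frac{8784010803729}{2686}$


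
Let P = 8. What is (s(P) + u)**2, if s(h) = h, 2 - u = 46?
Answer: 1296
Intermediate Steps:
u = -44 (u = 2 - 1*46 = 2 - 46 = -44)
(s(P) + u)**2 = (8 - 44)**2 = (-36)**2 = 1296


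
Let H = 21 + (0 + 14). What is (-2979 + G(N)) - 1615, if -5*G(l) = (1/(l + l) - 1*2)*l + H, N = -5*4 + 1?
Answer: -46087/10 ≈ -4608.7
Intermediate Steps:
H = 35 (H = 21 + 14 = 35)
N = -19 (N = -20 + 1 = -19)
G(l) = -7 - l*(-2 + 1/(2*l))/5 (G(l) = -((1/(l + l) - 1*2)*l + 35)/5 = -((1/(2*l) - 2)*l + 35)/5 = -((-2 + 1/(2*l))*l + 35)/5 = -(l*(-2 + 1/(2*l)) + 35)/5 = -(35 + l*(-2 + 1/(2*l)))/5 = -7 - l*(-2 + 1/(2*l))/5)
(-2979 + G(N)) - 1615 = (-2979 + (-71/10 + (⅖)*(-19))) - 1615 = (-2979 + (-71/10 - 38/5)) - 1615 = (-2979 - 147/10) - 1615 = -29937/10 - 1615 = -46087/10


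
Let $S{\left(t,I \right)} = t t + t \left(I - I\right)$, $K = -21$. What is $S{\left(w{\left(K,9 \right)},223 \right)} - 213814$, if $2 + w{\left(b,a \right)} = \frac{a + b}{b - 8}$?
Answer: $- \frac{179815458}{841} \approx -2.1381 \cdot 10^{5}$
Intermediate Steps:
$w{\left(b,a \right)} = -2 + \frac{a + b}{-8 + b}$ ($w{\left(b,a \right)} = -2 + \frac{a + b}{b - 8} = -2 + \frac{a + b}{-8 + b}$)
$S{\left(t,I \right)} = t^{2}$ ($S{\left(t,I \right)} = t^{2} + t 0 = t^{2} + 0 = t^{2}$)
$S{\left(w{\left(K,9 \right)},223 \right)} - 213814 = \left(\frac{16 + 9 - -21}{-8 - 21}\right)^{2} - 213814 = \left(\frac{16 + 9 + 21}{-29}\right)^{2} - 213814 = \left(\left(- \frac{1}{29}\right) 46\right)^{2} - 213814 = \left(- \frac{46}{29}\right)^{2} - 213814 = \frac{2116}{841} - 213814 = - \frac{179815458}{841}$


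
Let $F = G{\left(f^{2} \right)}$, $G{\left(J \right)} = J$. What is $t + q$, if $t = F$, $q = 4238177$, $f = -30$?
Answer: $4239077$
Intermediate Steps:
$F = 900$ ($F = \left(-30\right)^{2} = 900$)
$t = 900$
$t + q = 900 + 4238177 = 4239077$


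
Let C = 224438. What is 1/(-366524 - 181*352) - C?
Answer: -96561307369/430236 ≈ -2.2444e+5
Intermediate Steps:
1/(-366524 - 181*352) - C = 1/(-366524 - 181*352) - 1*224438 = 1/(-366524 - 63712) - 224438 = 1/(-430236) - 224438 = -1/430236 - 224438 = -96561307369/430236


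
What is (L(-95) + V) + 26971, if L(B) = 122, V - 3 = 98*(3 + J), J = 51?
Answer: 32388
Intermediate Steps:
V = 5295 (V = 3 + 98*(3 + 51) = 3 + 98*54 = 3 + 5292 = 5295)
(L(-95) + V) + 26971 = (122 + 5295) + 26971 = 5417 + 26971 = 32388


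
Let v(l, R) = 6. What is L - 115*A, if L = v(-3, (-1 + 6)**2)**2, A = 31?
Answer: -3529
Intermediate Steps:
L = 36 (L = 6**2 = 36)
L - 115*A = 36 - 115*31 = 36 - 3565 = -3529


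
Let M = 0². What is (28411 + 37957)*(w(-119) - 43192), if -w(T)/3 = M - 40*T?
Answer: -3814301696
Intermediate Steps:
M = 0
w(T) = 120*T (w(T) = -3*(0 - 40*T) = -(-120)*T = 120*T)
(28411 + 37957)*(w(-119) - 43192) = (28411 + 37957)*(120*(-119) - 43192) = 66368*(-14280 - 43192) = 66368*(-57472) = -3814301696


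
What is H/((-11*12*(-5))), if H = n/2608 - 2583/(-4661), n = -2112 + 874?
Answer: 483073/4011443040 ≈ 0.00012042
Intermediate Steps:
n = -1238
H = 483073/6077944 (H = -1238/2608 - 2583/(-4661) = -1238*1/2608 - 2583*(-1/4661) = -619/1304 + 2583/4661 = 483073/6077944 ≈ 0.079480)
H/((-11*12*(-5))) = 483073/(6077944*((-11*12*(-5)))) = 483073/(6077944*((-132*(-5)))) = (483073/6077944)/660 = (483073/6077944)*(1/660) = 483073/4011443040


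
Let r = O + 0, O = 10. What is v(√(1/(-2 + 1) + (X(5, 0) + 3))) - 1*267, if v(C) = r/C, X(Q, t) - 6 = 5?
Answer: -267 + 10*√13/13 ≈ -264.23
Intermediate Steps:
X(Q, t) = 11 (X(Q, t) = 6 + 5 = 11)
r = 10 (r = 10 + 0 = 10)
v(C) = 10/C
v(√(1/(-2 + 1) + (X(5, 0) + 3))) - 1*267 = 10/(√(1/(-2 + 1) + (11 + 3))) - 1*267 = 10/(√(1/(-1) + 14)) - 267 = 10/(√(-1 + 14)) - 267 = 10/(√13) - 267 = 10*(√13/13) - 267 = 10*√13/13 - 267 = -267 + 10*√13/13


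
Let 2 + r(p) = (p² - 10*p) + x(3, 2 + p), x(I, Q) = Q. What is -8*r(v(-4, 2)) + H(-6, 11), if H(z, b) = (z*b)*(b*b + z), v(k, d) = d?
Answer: -7478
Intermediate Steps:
r(p) = p² - 9*p (r(p) = -2 + ((p² - 10*p) + (2 + p)) = -2 + (2 + p² - 9*p) = p² - 9*p)
H(z, b) = b*z*(z + b²) (H(z, b) = (b*z)*(b² + z) = (b*z)*(z + b²) = b*z*(z + b²))
-8*r(v(-4, 2)) + H(-6, 11) = -16*(-9 + 2) + 11*(-6)*(-6 + 11²) = -16*(-7) + 11*(-6)*(-6 + 121) = -8*(-14) + 11*(-6)*115 = 112 - 7590 = -7478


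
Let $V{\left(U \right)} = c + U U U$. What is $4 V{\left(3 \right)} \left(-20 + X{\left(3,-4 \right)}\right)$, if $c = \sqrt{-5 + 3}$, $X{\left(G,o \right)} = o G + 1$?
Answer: $-3348 - 124 i \sqrt{2} \approx -3348.0 - 175.36 i$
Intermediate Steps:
$X{\left(G,o \right)} = 1 + G o$ ($X{\left(G,o \right)} = G o + 1 = 1 + G o$)
$c = i \sqrt{2}$ ($c = \sqrt{-2} = i \sqrt{2} \approx 1.4142 i$)
$V{\left(U \right)} = U^{3} + i \sqrt{2}$ ($V{\left(U \right)} = i \sqrt{2} + U U U = i \sqrt{2} + U^{2} U = i \sqrt{2} + U^{3} = U^{3} + i \sqrt{2}$)
$4 V{\left(3 \right)} \left(-20 + X{\left(3,-4 \right)}\right) = 4 \left(3^{3} + i \sqrt{2}\right) \left(-20 + \left(1 + 3 \left(-4\right)\right)\right) = 4 \left(27 + i \sqrt{2}\right) \left(-20 + \left(1 - 12\right)\right) = \left(108 + 4 i \sqrt{2}\right) \left(-20 - 11\right) = \left(108 + 4 i \sqrt{2}\right) \left(-31\right) = -3348 - 124 i \sqrt{2}$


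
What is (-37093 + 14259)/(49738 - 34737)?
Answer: -3262/2143 ≈ -1.5222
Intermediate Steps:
(-37093 + 14259)/(49738 - 34737) = -22834/15001 = -22834*1/15001 = -3262/2143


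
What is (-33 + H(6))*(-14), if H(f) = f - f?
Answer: 462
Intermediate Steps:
H(f) = 0
(-33 + H(6))*(-14) = (-33 + 0)*(-14) = -33*(-14) = 462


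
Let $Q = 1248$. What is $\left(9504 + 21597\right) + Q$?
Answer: $32349$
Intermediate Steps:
$\left(9504 + 21597\right) + Q = \left(9504 + 21597\right) + 1248 = 31101 + 1248 = 32349$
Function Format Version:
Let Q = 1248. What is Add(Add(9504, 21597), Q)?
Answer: 32349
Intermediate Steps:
Add(Add(9504, 21597), Q) = Add(Add(9504, 21597), 1248) = Add(31101, 1248) = 32349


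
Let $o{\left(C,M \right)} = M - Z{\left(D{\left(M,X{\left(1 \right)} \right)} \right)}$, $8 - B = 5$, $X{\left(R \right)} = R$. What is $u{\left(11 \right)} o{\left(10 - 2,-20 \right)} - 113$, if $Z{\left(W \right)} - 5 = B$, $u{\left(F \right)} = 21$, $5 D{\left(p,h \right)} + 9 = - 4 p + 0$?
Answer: $-701$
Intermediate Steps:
$D{\left(p,h \right)} = - \frac{9}{5} - \frac{4 p}{5}$ ($D{\left(p,h \right)} = - \frac{9}{5} + \frac{- 4 p + 0}{5} = - \frac{9}{5} + \frac{\left(-4\right) p}{5} = - \frac{9}{5} - \frac{4 p}{5}$)
$B = 3$ ($B = 8 - 5 = 3$)
$Z{\left(W \right)} = 8$ ($Z{\left(W \right)} = 5 + 3 = 8$)
$o{\left(C,M \right)} = -8 + M$ ($o{\left(C,M \right)} = M - 8 = -8 + M$)
$u{\left(11 \right)} o{\left(10 - 2,-20 \right)} - 113 = 21 \left(-8 - 20\right) - 113 = 21 \left(-28\right) - 113 = -588 - 113 = -701$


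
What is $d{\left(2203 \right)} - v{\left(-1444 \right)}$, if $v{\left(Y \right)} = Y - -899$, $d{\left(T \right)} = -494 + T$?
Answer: $2254$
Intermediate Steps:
$v{\left(Y \right)} = 899 + Y$ ($v{\left(Y \right)} = Y + 899 = 899 + Y$)
$d{\left(2203 \right)} - v{\left(-1444 \right)} = \left(-494 + 2203\right) - \left(899 - 1444\right) = 1709 - -545 = 1709 + 545 = 2254$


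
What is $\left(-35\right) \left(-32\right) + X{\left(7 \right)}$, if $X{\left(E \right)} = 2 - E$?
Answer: $1115$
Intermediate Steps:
$\left(-35\right) \left(-32\right) + X{\left(7 \right)} = \left(-35\right) \left(-32\right) + \left(2 - 7\right) = 1120 + \left(2 - 7\right) = 1120 - 5 = 1115$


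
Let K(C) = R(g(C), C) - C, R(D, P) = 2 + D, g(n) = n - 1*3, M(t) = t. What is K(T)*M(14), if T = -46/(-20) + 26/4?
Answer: -14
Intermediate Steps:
g(n) = -3 + n (g(n) = n - 3 = -3 + n)
T = 44/5 (T = -46*(-1/20) + 26*(1/4) = 23/10 + 13/2 = 44/5 ≈ 8.8000)
K(C) = -1 (K(C) = (2 + (-3 + C)) - C = (-1 + C) - C = -1)
K(T)*M(14) = -1*14 = -14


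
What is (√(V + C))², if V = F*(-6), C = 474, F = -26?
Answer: 630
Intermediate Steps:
V = 156 (V = -26*(-6) = 156)
(√(V + C))² = (√(156 + 474))² = (√630)² = (3*√70)² = 630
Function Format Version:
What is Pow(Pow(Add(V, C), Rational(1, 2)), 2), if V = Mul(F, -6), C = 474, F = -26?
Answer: 630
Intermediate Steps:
V = 156 (V = Mul(-26, -6) = 156)
Pow(Pow(Add(V, C), Rational(1, 2)), 2) = Pow(Pow(Add(156, 474), Rational(1, 2)), 2) = Pow(Pow(630, Rational(1, 2)), 2) = Pow(Mul(3, Pow(70, Rational(1, 2))), 2) = 630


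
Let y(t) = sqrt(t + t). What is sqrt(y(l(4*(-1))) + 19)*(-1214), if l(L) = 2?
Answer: -1214*sqrt(21) ≈ -5563.3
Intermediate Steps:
y(t) = sqrt(2)*sqrt(t) (y(t) = sqrt(2*t) = sqrt(2)*sqrt(t))
sqrt(y(l(4*(-1))) + 19)*(-1214) = sqrt(sqrt(2)*sqrt(2) + 19)*(-1214) = sqrt(2 + 19)*(-1214) = sqrt(21)*(-1214) = -1214*sqrt(21)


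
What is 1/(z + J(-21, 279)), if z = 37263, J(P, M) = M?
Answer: 1/37542 ≈ 2.6637e-5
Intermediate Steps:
1/(z + J(-21, 279)) = 1/(37263 + 279) = 1/37542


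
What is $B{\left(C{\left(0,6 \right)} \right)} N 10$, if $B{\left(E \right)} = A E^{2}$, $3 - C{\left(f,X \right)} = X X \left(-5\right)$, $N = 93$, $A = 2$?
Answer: $62289540$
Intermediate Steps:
$C{\left(f,X \right)} = 3 + 5 X^{2}$ ($C{\left(f,X \right)} = 3 - X X \left(-5\right) = 3 - X^{2} \left(-5\right) = 3 - - 5 X^{2} = 3 + 5 X^{2}$)
$B{\left(E \right)} = 2 E^{2}$
$B{\left(C{\left(0,6 \right)} \right)} N 10 = 2 \left(3 + 5 \cdot 6^{2}\right)^{2} \cdot 93 \cdot 10 = 2 \left(3 + 5 \cdot 36\right)^{2} \cdot 93 \cdot 10 = 2 \left(3 + 180\right)^{2} \cdot 93 \cdot 10 = 2 \cdot 183^{2} \cdot 93 \cdot 10 = 2 \cdot 33489 \cdot 93 \cdot 10 = 66978 \cdot 93 \cdot 10 = 6228954 \cdot 10 = 62289540$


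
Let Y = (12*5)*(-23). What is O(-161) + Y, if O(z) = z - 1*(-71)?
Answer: -1470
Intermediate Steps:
Y = -1380 (Y = 60*(-23) = -1380)
O(z) = 71 + z (O(z) = z + 71 = 71 + z)
O(-161) + Y = (71 - 161) - 1380 = -90 - 1380 = -1470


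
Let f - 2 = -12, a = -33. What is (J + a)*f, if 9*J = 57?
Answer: 800/3 ≈ 266.67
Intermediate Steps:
J = 19/3 (J = (⅑)*57 = 19/3 ≈ 6.3333)
f = -10 (f = 2 - 12 = -10)
(J + a)*f = (19/3 - 33)*(-10) = -80/3*(-10) = 800/3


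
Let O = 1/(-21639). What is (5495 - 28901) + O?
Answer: -506482435/21639 ≈ -23406.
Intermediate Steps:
O = -1/21639 ≈ -4.6213e-5
(5495 - 28901) + O = (5495 - 28901) - 1/21639 = -23406 - 1/21639 = -506482435/21639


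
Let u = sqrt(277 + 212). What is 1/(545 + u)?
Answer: 545/296536 - sqrt(489)/296536 ≈ 0.0017633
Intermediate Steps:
u = sqrt(489) ≈ 22.113
1/(545 + u) = 1/(545 + sqrt(489))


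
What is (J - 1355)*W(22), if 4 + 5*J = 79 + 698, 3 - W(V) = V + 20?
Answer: 234078/5 ≈ 46816.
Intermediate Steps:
W(V) = -17 - V (W(V) = 3 - (V + 20) = 3 - (20 + V) = 3 + (-20 - V) = -17 - V)
J = 773/5 (J = -⅘ + (79 + 698)/5 = -⅘ + (⅕)*777 = -⅘ + 777/5 = 773/5 ≈ 154.60)
(J - 1355)*W(22) = (773/5 - 1355)*(-17 - 1*22) = -6002*(-17 - 22)/5 = -6002/5*(-39) = 234078/5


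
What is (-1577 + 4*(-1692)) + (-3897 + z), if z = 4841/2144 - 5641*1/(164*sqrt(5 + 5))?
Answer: -26242007/2144 - 5641*sqrt(10)/1640 ≈ -12251.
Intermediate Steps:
z = 4841/2144 - 5641*sqrt(10)/1640 (z = 4841*(1/2144) - 5641*sqrt(10)/1640 = 4841/2144 - 5641*sqrt(10)/1640 ≈ -8.6192)
(-1577 + 4*(-1692)) + (-3897 + z) = (-1577 + 4*(-1692)) + (-3897 + (4841/2144 - 5641*sqrt(10)/1640)) = (-1577 - 6768) + (-8350327/2144 - 5641*sqrt(10)/1640) = -8345 + (-8350327/2144 - 5641*sqrt(10)/1640) = -26242007/2144 - 5641*sqrt(10)/1640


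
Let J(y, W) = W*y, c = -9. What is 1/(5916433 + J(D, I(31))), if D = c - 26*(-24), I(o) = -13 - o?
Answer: 1/5889373 ≈ 1.6980e-7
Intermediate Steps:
D = 615 (D = -9 - 26*(-24) = -9 + 624 = 615)
1/(5916433 + J(D, I(31))) = 1/(5916433 + (-13 - 1*31)*615) = 1/(5916433 + (-13 - 31)*615) = 1/(5916433 - 44*615) = 1/(5916433 - 27060) = 1/5889373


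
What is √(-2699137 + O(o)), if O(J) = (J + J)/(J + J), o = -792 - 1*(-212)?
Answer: 24*I*√4686 ≈ 1642.9*I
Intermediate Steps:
o = -580 (o = -792 + 212 = -580)
O(J) = 1 (O(J) = (2*J)/((2*J)) = (2*J)*(1/(2*J)) = 1)
√(-2699137 + O(o)) = √(-2699137 + 1) = √(-2699136) = 24*I*√4686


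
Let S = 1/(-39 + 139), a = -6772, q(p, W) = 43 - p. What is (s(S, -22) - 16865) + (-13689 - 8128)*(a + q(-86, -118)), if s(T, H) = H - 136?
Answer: 144913308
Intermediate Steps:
S = 1/100 ≈ 0.010000
s(T, H) = -136 + H
(s(S, -22) - 16865) + (-13689 - 8128)*(a + q(-86, -118)) = ((-136 - 22) - 16865) + (-13689 - 8128)*(-6772 + (43 - 1*(-86))) = (-158 - 16865) - 21817*(-6772 + (43 + 86)) = -17023 - 21817*(-6772 + 129) = -17023 - 21817*(-6643) = -17023 + 144930331 = 144913308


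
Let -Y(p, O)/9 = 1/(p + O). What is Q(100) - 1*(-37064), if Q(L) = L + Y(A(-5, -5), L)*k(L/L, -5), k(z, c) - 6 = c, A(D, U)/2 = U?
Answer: 371639/10 ≈ 37164.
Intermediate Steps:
A(D, U) = 2*U
Y(p, O) = -9/(O + p) (Y(p, O) = -9/(p + O) = -9/(O + p))
k(z, c) = 6 + c
Q(L) = L - 9/(-10 + L) (Q(L) = L + (-9/(L + 2*(-5)))*(6 - 5) = L - 9/(L - 10)*1 = L - 9/(-10 + L)*1 = L - 9/(-10 + L))
Q(100) - 1*(-37064) = (-9 + 100*(-10 + 100))/(-10 + 100) - 1*(-37064) = (-9 + 100*90)/90 + 37064 = (-9 + 9000)/90 + 37064 = (1/90)*8991 + 37064 = 999/10 + 37064 = 371639/10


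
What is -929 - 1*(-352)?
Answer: -577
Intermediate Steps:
-929 - 1*(-352) = -929 + 352 = -577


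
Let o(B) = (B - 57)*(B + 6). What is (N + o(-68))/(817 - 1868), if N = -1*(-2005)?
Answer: -9755/1051 ≈ -9.2816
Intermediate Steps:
N = 2005
o(B) = (-57 + B)*(6 + B)
(N + o(-68))/(817 - 1868) = (2005 + (-342 + (-68)² - 51*(-68)))/(817 - 1868) = (2005 + (-342 + 4624 + 3468))/(-1051) = (2005 + 7750)*(-1/1051) = 9755*(-1/1051) = -9755/1051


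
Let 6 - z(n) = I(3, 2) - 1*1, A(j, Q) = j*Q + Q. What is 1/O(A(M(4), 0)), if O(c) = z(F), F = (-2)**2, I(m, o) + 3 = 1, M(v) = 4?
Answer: 1/9 ≈ 0.11111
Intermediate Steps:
A(j, Q) = Q + Q*j (A(j, Q) = Q*j + Q = Q + Q*j)
I(m, o) = -2 (I(m, o) = -3 + 1 = -2)
F = 4
z(n) = 9 (z(n) = 6 - (-2 - 1*1) = 6 - (-2 - 1) = 6 - 1*(-3) = 6 + 3 = 9)
O(c) = 9
1/O(A(M(4), 0)) = 1/9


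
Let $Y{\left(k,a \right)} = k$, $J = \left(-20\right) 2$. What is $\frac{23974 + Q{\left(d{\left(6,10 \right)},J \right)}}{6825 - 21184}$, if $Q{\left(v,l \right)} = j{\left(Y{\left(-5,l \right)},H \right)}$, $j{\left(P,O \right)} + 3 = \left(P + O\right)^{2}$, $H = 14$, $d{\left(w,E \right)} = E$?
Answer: $- \frac{24052}{14359} \approx -1.675$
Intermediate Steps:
$J = -40$
$j{\left(P,O \right)} = -3 + \left(O + P\right)^{2}$ ($j{\left(P,O \right)} = -3 + \left(P + O\right)^{2} = -3 + \left(O + P\right)^{2}$)
$Q{\left(v,l \right)} = 78$ ($Q{\left(v,l \right)} = -3 + \left(14 - 5\right)^{2} = -3 + 9^{2} = -3 + 81 = 78$)
$\frac{23974 + Q{\left(d{\left(6,10 \right)},J \right)}}{6825 - 21184} = \frac{23974 + 78}{6825 - 21184} = \frac{24052}{-14359} = 24052 \left(- \frac{1}{14359}\right) = - \frac{24052}{14359}$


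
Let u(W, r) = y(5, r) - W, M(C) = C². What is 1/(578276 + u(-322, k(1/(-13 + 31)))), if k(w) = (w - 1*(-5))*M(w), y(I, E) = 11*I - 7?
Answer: 1/578646 ≈ 1.7282e-6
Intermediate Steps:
y(I, E) = -7 + 11*I
k(w) = w²*(5 + w) (k(w) = (w - 1*(-5))*w² = (w + 5)*w² = (5 + w)*w² = w²*(5 + w))
u(W, r) = 48 - W (u(W, r) = (-7 + 11*5) - W = (-7 + 55) - W = 48 - W)
1/(578276 + u(-322, k(1/(-13 + 31)))) = 1/(578276 + (48 - 1*(-322))) = 1/(578276 + (48 + 322)) = 1/(578276 + 370) = 1/578646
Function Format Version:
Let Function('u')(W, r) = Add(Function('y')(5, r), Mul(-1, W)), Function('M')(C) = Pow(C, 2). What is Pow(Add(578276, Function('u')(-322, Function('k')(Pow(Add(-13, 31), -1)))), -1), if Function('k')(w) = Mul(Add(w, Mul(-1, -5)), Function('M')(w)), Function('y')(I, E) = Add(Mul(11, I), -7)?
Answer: Rational(1, 578646) ≈ 1.7282e-6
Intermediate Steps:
Function('y')(I, E) = Add(-7, Mul(11, I))
Function('k')(w) = Mul(Pow(w, 2), Add(5, w)) (Function('k')(w) = Mul(Add(w, Mul(-1, -5)), Pow(w, 2)) = Mul(Add(w, 5), Pow(w, 2)) = Mul(Add(5, w), Pow(w, 2)) = Mul(Pow(w, 2), Add(5, w)))
Function('u')(W, r) = Add(48, Mul(-1, W)) (Function('u')(W, r) = Add(Add(-7, Mul(11, 5)), Mul(-1, W)) = Add(Add(-7, 55), Mul(-1, W)) = Add(48, Mul(-1, W)))
Pow(Add(578276, Function('u')(-322, Function('k')(Pow(Add(-13, 31), -1)))), -1) = Pow(Add(578276, Add(48, Mul(-1, -322))), -1) = Pow(Add(578276, Add(48, 322)), -1) = Pow(Add(578276, 370), -1) = Pow(578646, -1) = Rational(1, 578646)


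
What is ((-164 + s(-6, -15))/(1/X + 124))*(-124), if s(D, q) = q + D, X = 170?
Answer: 3899800/21081 ≈ 184.99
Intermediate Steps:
s(D, q) = D + q
((-164 + s(-6, -15))/(1/X + 124))*(-124) = ((-164 + (-6 - 15))/(1/170 + 124))*(-124) = ((-164 - 21)/(1/170 + 124))*(-124) = -185/21081/170*(-124) = -185*170/21081*(-124) = -31450/21081*(-124) = 3899800/21081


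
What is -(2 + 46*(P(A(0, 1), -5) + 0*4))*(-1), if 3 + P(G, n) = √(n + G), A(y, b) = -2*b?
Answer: -136 + 46*I*√7 ≈ -136.0 + 121.7*I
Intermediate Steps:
P(G, n) = -3 + √(G + n) (P(G, n) = -3 + √(n + G) = -3 + √(G + n))
-(2 + 46*(P(A(0, 1), -5) + 0*4))*(-1) = -(2 + 46*((-3 + √(-2*1 - 5)) + 0*4))*(-1) = -(2 + 46*((-3 + √(-2 - 5)) + 0))*(-1) = -(2 + 46*((-3 + √(-7)) + 0))*(-1) = -(2 + 46*((-3 + I*√7) + 0))*(-1) = -(2 + 46*(-3 + I*√7))*(-1) = -(2 + (-138 + 46*I*√7))*(-1) = -(-136 + 46*I*√7)*(-1) = (136 - 46*I*√7)*(-1) = -136 + 46*I*√7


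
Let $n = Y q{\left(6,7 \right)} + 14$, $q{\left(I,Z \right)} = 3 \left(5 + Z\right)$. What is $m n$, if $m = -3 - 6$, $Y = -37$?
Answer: $11862$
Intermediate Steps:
$q{\left(I,Z \right)} = 15 + 3 Z$
$m = -9$
$n = -1318$ ($n = - 37 \left(15 + 3 \cdot 7\right) + 14 = - 37 \left(15 + 21\right) + 14 = \left(-37\right) 36 + 14 = -1332 + 14 = -1318$)
$m n = \left(-9\right) \left(-1318\right) = 11862$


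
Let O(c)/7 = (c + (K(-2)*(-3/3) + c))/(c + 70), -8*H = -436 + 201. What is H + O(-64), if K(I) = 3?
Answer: -2963/24 ≈ -123.46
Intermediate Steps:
H = 235/8 (H = -(-436 + 201)/8 = -⅛*(-235) = 235/8 ≈ 29.375)
O(c) = 7*(-3 + 2*c)/(70 + c) (O(c) = 7*((c + (3*(-3/3) + c))/(c + 70)) = 7*((c + (3*(-3*⅓) + c))/(70 + c)) = 7*((c + (3*(-1) + c))/(70 + c)) = 7*((c + (-3 + c))/(70 + c)) = 7*((-3 + 2*c)/(70 + c)) = 7*(-3 + 2*c)/(70 + c))
H + O(-64) = 235/8 + 7*(-3 + 2*(-64))/(70 - 64) = 235/8 + 7*(-3 - 128)/6 = 235/8 + 7*(⅙)*(-131) = 235/8 - 917/6 = -2963/24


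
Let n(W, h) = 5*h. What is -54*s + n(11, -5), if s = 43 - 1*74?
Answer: 1649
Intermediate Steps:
s = -31 (s = 43 - 74 = -31)
-54*s + n(11, -5) = -54*(-31) + 5*(-5) = 1674 - 25 = 1649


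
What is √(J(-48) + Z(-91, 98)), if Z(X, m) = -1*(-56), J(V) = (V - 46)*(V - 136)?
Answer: 6*√482 ≈ 131.73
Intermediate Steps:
J(V) = (-136 + V)*(-46 + V) (J(V) = (-46 + V)*(-136 + V) = (-136 + V)*(-46 + V))
Z(X, m) = 56
√(J(-48) + Z(-91, 98)) = √((6256 + (-48)² - 182*(-48)) + 56) = √((6256 + 2304 + 8736) + 56) = √(17296 + 56) = √17352 = 6*√482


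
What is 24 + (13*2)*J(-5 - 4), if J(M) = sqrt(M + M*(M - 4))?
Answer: 24 + 156*sqrt(3) ≈ 294.20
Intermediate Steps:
J(M) = sqrt(M + M*(-4 + M))
24 + (13*2)*J(-5 - 4) = 24 + (13*2)*sqrt((-5 - 4)*(-3 + (-5 - 4))) = 24 + 26*sqrt(-9*(-3 - 9)) = 24 + 26*sqrt(-9*(-12)) = 24 + 26*sqrt(108) = 24 + 26*(6*sqrt(3)) = 24 + 156*sqrt(3)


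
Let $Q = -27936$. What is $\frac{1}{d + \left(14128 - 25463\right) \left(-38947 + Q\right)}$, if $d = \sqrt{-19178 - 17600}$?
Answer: $\frac{758118805}{574744122494664803} - \frac{i \sqrt{36778}}{574744122494664803} \approx 1.3191 \cdot 10^{-9} - 3.3367 \cdot 10^{-16} i$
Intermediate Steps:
$d = i \sqrt{36778}$ ($d = \sqrt{-36778} = i \sqrt{36778} \approx 191.78 i$)
$\frac{1}{d + \left(14128 - 25463\right) \left(-38947 + Q\right)} = \frac{1}{i \sqrt{36778} + \left(14128 - 25463\right) \left(-38947 - 27936\right)} = \frac{1}{i \sqrt{36778} - -758118805} = \frac{1}{i \sqrt{36778} + 758118805} = \frac{1}{758118805 + i \sqrt{36778}}$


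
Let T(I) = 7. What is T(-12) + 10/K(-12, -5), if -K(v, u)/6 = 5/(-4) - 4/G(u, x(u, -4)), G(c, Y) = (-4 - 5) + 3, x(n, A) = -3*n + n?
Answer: 69/7 ≈ 9.8571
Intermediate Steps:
x(n, A) = -2*n
G(c, Y) = -6 (G(c, Y) = -9 + 3 = -6)
K(v, u) = 7/2 (K(v, u) = -6*(5/(-4) - 4/(-6)) = -6*(5*(-¼) - 4*(-⅙)) = -6*(-5/4 + ⅔) = -6*(-7/12) = 7/2)
T(-12) + 10/K(-12, -5) = 7 + 10/(7/2) = 7 + (2/7)*10 = 7 + 20/7 = 69/7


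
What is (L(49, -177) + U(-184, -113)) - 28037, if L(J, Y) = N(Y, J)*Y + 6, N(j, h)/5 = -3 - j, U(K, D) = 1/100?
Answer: -18202099/100 ≈ -1.8202e+5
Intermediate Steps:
U(K, D) = 1/100
N(j, h) = -15 - 5*j (N(j, h) = 5*(-3 - j) = -15 - 5*j)
L(J, Y) = 6 + Y*(-15 - 5*Y) (L(J, Y) = (-15 - 5*Y)*Y + 6 = Y*(-15 - 5*Y) + 6 = 6 + Y*(-15 - 5*Y))
(L(49, -177) + U(-184, -113)) - 28037 = ((6 - 5*(-177)*(3 - 177)) + 1/100) - 28037 = ((6 - 5*(-177)*(-174)) + 1/100) - 28037 = ((6 - 153990) + 1/100) - 28037 = (-153984 + 1/100) - 28037 = -15398399/100 - 28037 = -18202099/100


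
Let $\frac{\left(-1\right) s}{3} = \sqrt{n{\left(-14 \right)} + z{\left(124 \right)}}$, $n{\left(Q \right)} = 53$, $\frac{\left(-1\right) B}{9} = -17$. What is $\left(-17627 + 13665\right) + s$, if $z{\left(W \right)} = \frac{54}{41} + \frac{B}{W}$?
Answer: $-3962 - \frac{3 \sqrt{358957091}}{2542} \approx -3984.4$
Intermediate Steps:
$B = 153$ ($B = \left(-9\right) \left(-17\right) = 153$)
$z{\left(W \right)} = \frac{54}{41} + \frac{153}{W}$
$s = - \frac{3 \sqrt{358957091}}{2542}$ ($s = - 3 \sqrt{53 + \left(\frac{54}{41} + \frac{153}{124}\right)} = - 3 \sqrt{53 + \frac{12969}{5084}} = - 3 \sqrt{\frac{282421}{5084}} = - 3 \frac{\sqrt{358957091}}{2542} = - \frac{3 \sqrt{358957091}}{2542} \approx -22.36$)
$\left(-17627 + 13665\right) + s = \left(-17627 + 13665\right) - \frac{3 \sqrt{358957091}}{2542} = -3962 - \frac{3 \sqrt{358957091}}{2542}$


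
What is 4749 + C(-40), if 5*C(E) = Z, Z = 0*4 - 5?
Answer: 4748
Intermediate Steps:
Z = -5 (Z = 0 - 5 = -5)
C(E) = -1 (C(E) = (1/5)*(-5) = -1)
4749 + C(-40) = 4749 - 1 = 4748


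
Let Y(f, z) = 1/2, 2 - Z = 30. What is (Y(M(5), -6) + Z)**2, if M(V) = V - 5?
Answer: 3025/4 ≈ 756.25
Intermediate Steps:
Z = -28 (Z = 2 - 1*30 = 2 - 30 = -28)
M(V) = -5 + V
Y(f, z) = 1/2 (Y(f, z) = 1*(1/2) = 1/2)
(Y(M(5), -6) + Z)**2 = (1/2 - 28)**2 = (-55/2)**2 = 3025/4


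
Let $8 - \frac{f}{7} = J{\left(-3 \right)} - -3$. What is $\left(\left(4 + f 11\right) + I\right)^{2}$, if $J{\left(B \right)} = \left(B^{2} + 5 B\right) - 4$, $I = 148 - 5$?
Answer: $1695204$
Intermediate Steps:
$I = 143$
$J{\left(B \right)} = -4 + B^{2} + 5 B$
$f = 105$ ($f = 56 - 7 \left(\left(-4 + \left(-3\right)^{2} + 5 \left(-3\right)\right) - -3\right) = 56 - 7 \left(\left(-4 + 9 - 15\right) + 3\right) = 56 - 7 \left(-10 + 3\right) = 56 - -49 = 56 + 49 = 105$)
$\left(\left(4 + f 11\right) + I\right)^{2} = \left(\left(4 + 105 \cdot 11\right) + 143\right)^{2} = \left(\left(4 + 1155\right) + 143\right)^{2} = \left(1159 + 143\right)^{2} = 1302^{2} = 1695204$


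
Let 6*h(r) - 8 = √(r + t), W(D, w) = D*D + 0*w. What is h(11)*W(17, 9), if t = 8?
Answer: 1156/3 + 289*√19/6 ≈ 595.29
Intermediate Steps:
W(D, w) = D² (W(D, w) = D² + 0 = D²)
h(r) = 4/3 + √(8 + r)/6 (h(r) = 4/3 + √(r + 8)/6 = 4/3 + √(8 + r)/6)
h(11)*W(17, 9) = (4/3 + √(8 + 11)/6)*17² = (4/3 + √19/6)*289 = 1156/3 + 289*√19/6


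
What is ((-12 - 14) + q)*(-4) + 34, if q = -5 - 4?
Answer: 174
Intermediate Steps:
q = -9
((-12 - 14) + q)*(-4) + 34 = ((-12 - 14) - 9)*(-4) + 34 = (-26 - 9)*(-4) + 34 = -35*(-4) + 34 = 140 + 34 = 174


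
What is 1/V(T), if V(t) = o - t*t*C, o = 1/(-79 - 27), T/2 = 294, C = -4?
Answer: 106/146595455 ≈ 7.2308e-7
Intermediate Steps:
T = 588 (T = 2*294 = 588)
o = -1/106 (o = 1/(-106) = -1/106 ≈ -0.0094340)
V(t) = -1/106 + 4*t² (V(t) = -1/106 - t*t*(-4) = -1/106 - t²*(-4) = -1/106 - (-4)*t² = -1/106 + 4*t²)
1/V(T) = 1/(-1/106 + 4*588²) = 1/(-1/106 + 4*345744) = 1/(-1/106 + 1382976) = 1/(146595455/106) = 106/146595455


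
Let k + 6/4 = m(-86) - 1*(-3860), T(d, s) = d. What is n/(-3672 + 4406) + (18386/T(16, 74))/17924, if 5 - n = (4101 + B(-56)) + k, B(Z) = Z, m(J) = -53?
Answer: -559117137/52624864 ≈ -10.625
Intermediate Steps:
k = 7611/2 (k = -3/2 + (-53 - 1*(-3860)) = -3/2 + (-53 + 3860) = -3/2 + 3807 = 7611/2 ≈ 3805.5)
n = -15691/2 (n = 5 - ((4101 - 56) + 7611/2) = 5 - (4045 + 7611/2) = 5 - 1*15701/2 = 5 - 15701/2 = -15691/2 ≈ -7845.5)
n/(-3672 + 4406) + (18386/T(16, 74))/17924 = -15691/(2*(-3672 + 4406)) + (18386/16)/17924 = -15691/2/734 + (18386*(1/16))*(1/17924) = -15691/2*1/734 + (9193/8)*(1/17924) = -15691/1468 + 9193/143392 = -559117137/52624864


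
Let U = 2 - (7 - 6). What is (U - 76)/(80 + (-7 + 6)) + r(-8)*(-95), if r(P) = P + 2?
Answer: 44955/79 ≈ 569.05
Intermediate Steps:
U = 1 (U = 2 - 1*1 = 2 - 1 = 1)
r(P) = 2 + P
(U - 76)/(80 + (-7 + 6)) + r(-8)*(-95) = (1 - 76)/(80 + (-7 + 6)) + (2 - 8)*(-95) = -75/(80 - 1) - 6*(-95) = -75/79 + 570 = 44955/79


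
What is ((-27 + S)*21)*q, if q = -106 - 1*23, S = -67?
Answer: 254646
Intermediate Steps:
q = -129 (q = -106 - 23 = -129)
((-27 + S)*21)*q = ((-27 - 67)*21)*(-129) = -94*21*(-129) = -1974*(-129) = 254646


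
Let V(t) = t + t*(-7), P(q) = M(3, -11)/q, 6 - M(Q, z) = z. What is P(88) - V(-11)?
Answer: -5791/88 ≈ -65.807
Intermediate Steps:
M(Q, z) = 6 - z
P(q) = 17/q (P(q) = (6 - 1*(-11))/q = (6 + 11)/q = 17/q)
V(t) = -6*t (V(t) = t - 7*t = -6*t)
P(88) - V(-11) = 17/88 - (-6)*(-11) = 17*(1/88) - 1*66 = 17/88 - 66 = -5791/88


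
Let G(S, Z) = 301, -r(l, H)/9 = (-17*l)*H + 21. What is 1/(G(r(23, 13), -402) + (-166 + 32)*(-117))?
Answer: 1/15979 ≈ 6.2582e-5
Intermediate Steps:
r(l, H) = -189 + 153*H*l (r(l, H) = -9*((-17*l)*H + 21) = -9*(-17*H*l + 21) = -9*(21 - 17*H*l) = -189 + 153*H*l)
1/(G(r(23, 13), -402) + (-166 + 32)*(-117)) = 1/(301 + (-166 + 32)*(-117)) = 1/(301 - 134*(-117)) = 1/(301 + 15678) = 1/15979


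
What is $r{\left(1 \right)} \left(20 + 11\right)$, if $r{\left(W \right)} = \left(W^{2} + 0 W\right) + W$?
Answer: $62$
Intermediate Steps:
$r{\left(W \right)} = W + W^{2}$ ($r{\left(W \right)} = \left(W^{2} + 0\right) + W = W^{2} + W = W + W^{2}$)
$r{\left(1 \right)} \left(20 + 11\right) = 1 \left(1 + 1\right) \left(20 + 11\right) = 1 \cdot 2 \cdot 31 = 2 \cdot 31 = 62$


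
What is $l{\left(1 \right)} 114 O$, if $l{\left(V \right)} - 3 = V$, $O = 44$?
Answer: $20064$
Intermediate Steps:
$l{\left(V \right)} = 3 + V$
$l{\left(1 \right)} 114 O = \left(3 + 1\right) 114 \cdot 44 = 4 \cdot 114 \cdot 44 = 456 \cdot 44 = 20064$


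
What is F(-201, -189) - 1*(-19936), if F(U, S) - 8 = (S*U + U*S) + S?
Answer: 95733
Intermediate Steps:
F(U, S) = 8 + S + 2*S*U (F(U, S) = 8 + ((S*U + U*S) + S) = 8 + ((S*U + S*U) + S) = 8 + (2*S*U + S) = 8 + (S + 2*S*U) = 8 + S + 2*S*U)
F(-201, -189) - 1*(-19936) = (8 - 189 + 2*(-189)*(-201)) - 1*(-19936) = (8 - 189 + 75978) + 19936 = 75797 + 19936 = 95733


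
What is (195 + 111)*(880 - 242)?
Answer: 195228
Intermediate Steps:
(195 + 111)*(880 - 242) = 306*638 = 195228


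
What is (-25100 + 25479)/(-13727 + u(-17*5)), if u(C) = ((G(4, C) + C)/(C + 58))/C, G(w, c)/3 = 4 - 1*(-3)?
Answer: -869805/31503529 ≈ -0.027610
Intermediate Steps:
G(w, c) = 21 (G(w, c) = 3*(4 - 1*(-3)) = 3*(4 + 3) = 3*7 = 21)
u(C) = (21 + C)/(C*(58 + C)) (u(C) = ((21 + C)/(C + 58))/C = ((21 + C)/(58 + C))/C = (21 + C)/(C*(58 + C)))
(-25100 + 25479)/(-13727 + u(-17*5)) = (-25100 + 25479)/(-13727 + (21 - 17*5)/(((-17*5))*(58 - 17*5))) = 379/(-13727 + (21 - 85)/((-85)*(58 - 85))) = 379/(-13727 - 1/85*(-64)/(-27)) = 379/(-13727 - 1/85*(-1/27)*(-64)) = 379/(-13727 - 64/2295) = 379/(-31503529/2295) = 379*(-2295/31503529) = -869805/31503529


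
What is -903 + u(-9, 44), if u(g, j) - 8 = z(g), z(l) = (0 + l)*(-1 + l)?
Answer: -805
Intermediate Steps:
z(l) = l*(-1 + l)
u(g, j) = 8 + g*(-1 + g)
-903 + u(-9, 44) = -903 + (8 - 9*(-1 - 9)) = -903 + (8 - 9*(-10)) = -903 + (8 + 90) = -903 + 98 = -805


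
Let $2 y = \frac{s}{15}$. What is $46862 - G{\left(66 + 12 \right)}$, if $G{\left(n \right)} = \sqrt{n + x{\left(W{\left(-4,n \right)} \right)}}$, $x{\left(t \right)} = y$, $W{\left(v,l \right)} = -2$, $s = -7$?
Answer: $46862 - \frac{\sqrt{69990}}{30} \approx 46853.0$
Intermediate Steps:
$y = - \frac{7}{30}$ ($y = \frac{\left(-7\right) \frac{1}{15}}{2} = \frac{1}{2} \left(- \frac{7}{15}\right) = - \frac{7}{30} \approx -0.23333$)
$x{\left(t \right)} = - \frac{7}{30}$
$G{\left(n \right)} = \sqrt{- \frac{7}{30} + n}$ ($G{\left(n \right)} = \sqrt{n - \frac{7}{30}} = \sqrt{- \frac{7}{30} + n}$)
$46862 - G{\left(66 + 12 \right)} = 46862 - \frac{\sqrt{-210 + 900 \left(66 + 12\right)}}{30} = 46862 - \frac{\sqrt{-210 + 900 \cdot 78}}{30} = 46862 - \frac{\sqrt{-210 + 70200}}{30} = 46862 - \frac{\sqrt{69990}}{30}$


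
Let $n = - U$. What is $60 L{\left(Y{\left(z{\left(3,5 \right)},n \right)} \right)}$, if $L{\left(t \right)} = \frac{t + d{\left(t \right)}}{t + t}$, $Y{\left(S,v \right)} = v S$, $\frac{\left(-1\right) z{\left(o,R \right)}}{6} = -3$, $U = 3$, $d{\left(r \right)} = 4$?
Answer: $\frac{250}{9} \approx 27.778$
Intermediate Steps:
$z{\left(o,R \right)} = 18$ ($z{\left(o,R \right)} = \left(-6\right) \left(-3\right) = 18$)
$n = -3$ ($n = \left(-1\right) 3 = -3$)
$Y{\left(S,v \right)} = S v$
$L{\left(t \right)} = \frac{4 + t}{2 t}$ ($L{\left(t \right)} = \frac{t + 4}{t + t} = \frac{4 + t}{2 t}$)
$60 L{\left(Y{\left(z{\left(3,5 \right)},n \right)} \right)} = 60 \frac{4 + 18 \left(-3\right)}{2 \cdot 18 \left(-3\right)} = 60 \frac{4 - 54}{2 \left(-54\right)} = 60 \cdot \frac{1}{2} \left(- \frac{1}{54}\right) \left(-50\right) = 60 \cdot \frac{25}{54} = \frac{250}{9}$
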